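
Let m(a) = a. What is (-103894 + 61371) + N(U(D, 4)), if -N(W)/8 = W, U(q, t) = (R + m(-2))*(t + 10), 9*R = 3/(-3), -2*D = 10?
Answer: -380579/9 ≈ -42287.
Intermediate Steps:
D = -5 (D = -½*10 = -5)
R = -⅑ (R = (3/(-3))/9 = (3*(-⅓))/9 = (⅑)*(-1) = -⅑ ≈ -0.11111)
U(q, t) = -190/9 - 19*t/9 (U(q, t) = (-⅑ - 2)*(t + 10) = -19*(10 + t)/9 = -190/9 - 19*t/9)
N(W) = -8*W
(-103894 + 61371) + N(U(D, 4)) = (-103894 + 61371) - 8*(-190/9 - 19/9*4) = -42523 - 8*(-190/9 - 76/9) = -42523 - 8*(-266/9) = -42523 + 2128/9 = -380579/9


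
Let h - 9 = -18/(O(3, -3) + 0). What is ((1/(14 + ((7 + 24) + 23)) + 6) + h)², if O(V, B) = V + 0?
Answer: 375769/4624 ≈ 81.265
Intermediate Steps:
O(V, B) = V
h = 3 (h = 9 - 18/(3 + 0) = 9 - 18/3 = 9 - 18*⅓ = 9 - 6 = 3)
((1/(14 + ((7 + 24) + 23)) + 6) + h)² = ((1/(14 + ((7 + 24) + 23)) + 6) + 3)² = ((1/(14 + (31 + 23)) + 6) + 3)² = ((1/(14 + 54) + 6) + 3)² = ((1/68 + 6) + 3)² = (409/68 + 3)² = (613/68)² = 375769/4624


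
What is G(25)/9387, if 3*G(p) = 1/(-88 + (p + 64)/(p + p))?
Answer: -50/121402071 ≈ -4.1185e-7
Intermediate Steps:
G(p) = 1/(3*(-88 + (64 + p)/(2*p))) (G(p) = 1/(3*(-88 + (p + 64)/(p + p))) = 1/(3*(-88 + (64 + p)/((2*p)))) = 1/(3*(-88 + (64 + p)*(1/(2*p)))) = 1/(3*(-88 + (64 + p)/(2*p))))
G(25)/9387 = -2*25/(-192 + 525*25)/9387 = -2*25/(-192 + 13125)*(1/9387) = -2*25/12933*(1/9387) = -2*25*1/12933*(1/9387) = -50/12933*1/9387 = -50/121402071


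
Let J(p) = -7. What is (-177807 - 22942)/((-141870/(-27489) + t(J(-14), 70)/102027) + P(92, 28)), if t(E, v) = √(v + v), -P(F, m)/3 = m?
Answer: 6916243178267943655774023/2716177312698804956828 + 1719665112157648887*√35/2716177312698804956828 ≈ 2546.3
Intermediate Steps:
P(F, m) = -3*m
t(E, v) = √2*√v (t(E, v) = √(2*v) = √2*√v)
(-177807 - 22942)/((-141870/(-27489) + t(J(-14), 70)/102027) + P(92, 28)) = (-177807 - 22942)/((-141870/(-27489) + (√2*√70)/102027) - 3*28) = -200749/((-141870*(-1/27489) + (2*√35)*(1/102027)) - 84) = -200749/((47290/9163 + 2*√35/102027) - 84) = -200749/(-722402/9163 + 2*√35/102027)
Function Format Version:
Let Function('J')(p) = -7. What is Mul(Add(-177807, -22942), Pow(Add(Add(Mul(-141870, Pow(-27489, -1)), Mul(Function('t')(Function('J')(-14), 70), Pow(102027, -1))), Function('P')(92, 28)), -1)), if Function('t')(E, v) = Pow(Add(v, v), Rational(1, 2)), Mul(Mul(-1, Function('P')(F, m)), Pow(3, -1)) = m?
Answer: Add(Rational(6916243178267943655774023, 2716177312698804956828), Mul(Rational(1719665112157648887, 2716177312698804956828), Pow(35, Rational(1, 2)))) ≈ 2546.3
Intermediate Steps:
Function('P')(F, m) = Mul(-3, m)
Function('t')(E, v) = Mul(Pow(2, Rational(1, 2)), Pow(v, Rational(1, 2))) (Function('t')(E, v) = Pow(Mul(2, v), Rational(1, 2)) = Mul(Pow(2, Rational(1, 2)), Pow(v, Rational(1, 2))))
Mul(Add(-177807, -22942), Pow(Add(Add(Mul(-141870, Pow(-27489, -1)), Mul(Function('t')(Function('J')(-14), 70), Pow(102027, -1))), Function('P')(92, 28)), -1)) = Mul(Add(-177807, -22942), Pow(Add(Add(Mul(-141870, Pow(-27489, -1)), Mul(Mul(Pow(2, Rational(1, 2)), Pow(70, Rational(1, 2))), Pow(102027, -1))), Mul(-3, 28)), -1)) = Mul(-200749, Pow(Add(Add(Mul(-141870, Rational(-1, 27489)), Mul(Mul(2, Pow(35, Rational(1, 2))), Rational(1, 102027))), -84), -1)) = Mul(-200749, Pow(Add(Add(Rational(47290, 9163), Mul(Rational(2, 102027), Pow(35, Rational(1, 2)))), -84), -1)) = Mul(-200749, Pow(Add(Rational(-722402, 9163), Mul(Rational(2, 102027), Pow(35, Rational(1, 2)))), -1))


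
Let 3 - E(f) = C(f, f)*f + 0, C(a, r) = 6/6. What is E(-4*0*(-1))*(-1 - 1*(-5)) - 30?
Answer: -18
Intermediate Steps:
C(a, r) = 1 (C(a, r) = 6*(⅙) = 1)
E(f) = 3 - f (E(f) = 3 - (1*f + 0) = 3 - (f + 0) = 3 - f)
E(-4*0*(-1))*(-1 - 1*(-5)) - 30 = (3 - (-4*0)*(-1))*(-1 - 1*(-5)) - 30 = (3 - 0*(-1))*(-1 + 5) - 30 = (3 - 1*0)*4 - 30 = (3 + 0)*4 - 30 = 3*4 - 30 = 12 - 30 = -18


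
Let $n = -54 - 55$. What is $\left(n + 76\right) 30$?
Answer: $-990$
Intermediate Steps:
$n = -109$ ($n = -54 - 55 = -109$)
$\left(n + 76\right) 30 = \left(-109 + 76\right) 30 = \left(-33\right) 30 = -990$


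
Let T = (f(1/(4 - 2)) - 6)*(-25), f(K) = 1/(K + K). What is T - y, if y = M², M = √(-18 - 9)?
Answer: 152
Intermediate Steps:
f(K) = 1/(2*K)
M = 3*I*√3 (M = √(-27) = 3*I*√3 ≈ 5.1962*I)
T = 125 (T = (1/(2*(1/(4 - 2))) - 6)*(-25) = (1/(2*(1/2)) - 6)*(-25) = (1/(2*(½)) - 6)*(-25) = ((½)*2 - 6)*(-25) = (1 - 6)*(-25) = -5*(-25) = 125)
y = -27 (y = (3*I*√3)² = -27)
T - y = 125 - 1*(-27) = 125 + 27 = 152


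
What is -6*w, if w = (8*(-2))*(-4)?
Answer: -384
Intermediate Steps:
w = 64 (w = -16*(-4) = 64)
-6*w = -6*64 = -384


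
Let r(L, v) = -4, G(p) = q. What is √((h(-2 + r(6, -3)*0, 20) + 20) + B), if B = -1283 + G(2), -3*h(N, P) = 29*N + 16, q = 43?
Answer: 3*I*√134 ≈ 34.728*I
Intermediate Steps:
G(p) = 43
h(N, P) = -16/3 - 29*N/3 (h(N, P) = -(29*N + 16)/3 = -(16 + 29*N)/3 = -16/3 - 29*N/3)
B = -1240 (B = -1283 + 43 = -1240)
√((h(-2 + r(6, -3)*0, 20) + 20) + B) = √(((-16/3 - 29*(-2 - 4*0)/3) + 20) - 1240) = √(((-16/3 - 29*(-2 + 0)/3) + 20) - 1240) = √(((-16/3 - 29/3*(-2)) + 20) - 1240) = √(((-16/3 + 58/3) + 20) - 1240) = √((14 + 20) - 1240) = √(34 - 1240) = √(-1206) = 3*I*√134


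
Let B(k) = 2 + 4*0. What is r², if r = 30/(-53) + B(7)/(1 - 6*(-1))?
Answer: 10816/137641 ≈ 0.078581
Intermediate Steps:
B(k) = 2 (B(k) = 2 + 0 = 2)
r = -104/371 (r = 30/(-53) + 2/(1 - 6*(-1)) = 30*(-1/53) + 2/(1 + 6) = -30/53 + 2/7 = -104/371 ≈ -0.28032)
r² = (-104/371)² = 10816/137641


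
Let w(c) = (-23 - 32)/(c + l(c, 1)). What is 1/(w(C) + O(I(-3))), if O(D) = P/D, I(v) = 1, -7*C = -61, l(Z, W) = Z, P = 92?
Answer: 122/10839 ≈ 0.011256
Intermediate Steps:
C = 61/7 (C = -⅐*(-61) = 61/7 ≈ 8.7143)
w(c) = -55/(2*c) (w(c) = (-23 - 32)/(c + c) = -55*1/(2*c) = -55/(2*c))
O(D) = 92/D
1/(w(C) + O(I(-3))) = 1/(-55/(2*61/7) + 92/1) = 1/(-55/2*7/61 + 92*1) = 1/(-385/122 + 92) = 1/(10839/122) = 122/10839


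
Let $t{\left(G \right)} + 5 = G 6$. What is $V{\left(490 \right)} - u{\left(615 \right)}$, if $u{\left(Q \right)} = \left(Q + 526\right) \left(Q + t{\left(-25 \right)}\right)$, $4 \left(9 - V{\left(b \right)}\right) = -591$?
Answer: $- \frac{2098813}{4} \approx -5.247 \cdot 10^{5}$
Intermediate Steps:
$t{\left(G \right)} = -5 + 6 G$ ($t{\left(G \right)} = -5 + G 6 = -5 + 6 G$)
$V{\left(b \right)} = \frac{627}{4}$ ($V{\left(b \right)} = 9 - - \frac{591}{4} = 9 + \frac{591}{4} = \frac{627}{4}$)
$u{\left(Q \right)} = \left(-155 + Q\right) \left(526 + Q\right)$ ($u{\left(Q \right)} = \left(Q + 526\right) \left(Q + \left(-5 + 6 \left(-25\right)\right)\right) = \left(526 + Q\right) \left(Q - 155\right) = \left(526 + Q\right) \left(-155 + Q\right) = \left(-155 + Q\right) \left(526 + Q\right)$)
$V{\left(490 \right)} - u{\left(615 \right)} = \frac{627}{4} - \left(-81530 + 615^{2} + 371 \cdot 615\right) = \frac{627}{4} - \left(-81530 + 378225 + 228165\right) = \frac{627}{4} - 524860 = - \frac{2098813}{4}$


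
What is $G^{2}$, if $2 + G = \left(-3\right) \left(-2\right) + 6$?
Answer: $100$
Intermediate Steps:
$G = 10$ ($G = -2 + \left(\left(-3\right) \left(-2\right) + 6\right) = -2 + \left(6 + 6\right) = -2 + 12 = 10$)
$G^{2} = 10^{2} = 100$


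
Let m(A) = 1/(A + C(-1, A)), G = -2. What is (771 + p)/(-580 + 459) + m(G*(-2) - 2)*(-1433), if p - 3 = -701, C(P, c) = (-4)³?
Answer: 168867/7502 ≈ 22.510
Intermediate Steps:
C(P, c) = -64
p = -698 (p = 3 - 701 = -698)
m(A) = 1/(-64 + A) (m(A) = 1/(A - 64) = 1/(-64 + A))
(771 + p)/(-580 + 459) + m(G*(-2) - 2)*(-1433) = (771 - 698)/(-580 + 459) - 1433/(-64 + (-2*(-2) - 2)) = 73/(-121) - 1433/(-64 + (4 - 2)) = 73*(-1/121) - 1433/(-64 + 2) = -73/121 - 1433/(-62) = -73/121 - 1/62*(-1433) = -73/121 + 1433/62 = 168867/7502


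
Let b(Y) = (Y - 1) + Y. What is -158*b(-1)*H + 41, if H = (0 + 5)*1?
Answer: 2411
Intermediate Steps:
H = 5 (H = 5*1 = 5)
b(Y) = -1 + 2*Y (b(Y) = (-1 + Y) + Y = -1 + 2*Y)
-158*b(-1)*H + 41 = -158*(-1 + 2*(-1))*5 + 41 = -158*(-1 - 2)*5 + 41 = -(-474)*5 + 41 = -158*(-15) + 41 = 2370 + 41 = 2411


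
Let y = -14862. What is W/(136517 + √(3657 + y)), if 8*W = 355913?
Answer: 48588175021/149095219952 - 1067739*I*√1245/149095219952 ≈ 0.32589 - 0.00025269*I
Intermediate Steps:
W = 355913/8 (W = (⅛)*355913 = 355913/8 ≈ 44489.)
W/(136517 + √(3657 + y)) = 355913/(8*(136517 + √(3657 - 14862))) = 355913/(8*(136517 + √(-11205))) = 355913/(8*(136517 + 3*I*√1245))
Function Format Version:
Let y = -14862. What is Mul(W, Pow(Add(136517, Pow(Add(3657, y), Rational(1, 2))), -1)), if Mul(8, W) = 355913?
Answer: Add(Rational(48588175021, 149095219952), Mul(Rational(-1067739, 149095219952), I, Pow(1245, Rational(1, 2)))) ≈ Add(0.32589, Mul(-0.00025269, I))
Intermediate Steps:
W = Rational(355913, 8) (W = Mul(Rational(1, 8), 355913) = Rational(355913, 8) ≈ 44489.)
Mul(W, Pow(Add(136517, Pow(Add(3657, y), Rational(1, 2))), -1)) = Mul(Rational(355913, 8), Pow(Add(136517, Pow(Add(3657, -14862), Rational(1, 2))), -1)) = Mul(Rational(355913, 8), Pow(Add(136517, Pow(-11205, Rational(1, 2))), -1)) = Mul(Rational(355913, 8), Pow(Add(136517, Mul(3, I, Pow(1245, Rational(1, 2)))), -1))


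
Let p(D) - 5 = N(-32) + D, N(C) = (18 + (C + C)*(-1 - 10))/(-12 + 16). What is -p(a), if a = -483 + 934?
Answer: -1273/2 ≈ -636.50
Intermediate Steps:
N(C) = 9/2 - 11*C/2 (N(C) = (18 + (2*C)*(-11))/4 = (18 - 22*C)*(1/4) = 9/2 - 11*C/2)
a = 451
p(D) = 371/2 + D (p(D) = 5 + ((9/2 - 11/2*(-32)) + D) = 5 + ((9/2 + 176) + D) = 5 + (361/2 + D) = 371/2 + D)
-p(a) = -(371/2 + 451) = -1*1273/2 = -1273/2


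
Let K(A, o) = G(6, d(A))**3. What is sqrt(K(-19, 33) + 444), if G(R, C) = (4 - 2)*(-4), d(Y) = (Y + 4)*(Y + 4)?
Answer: 2*I*sqrt(17) ≈ 8.2462*I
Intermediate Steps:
d(Y) = (4 + Y)**2 (d(Y) = (4 + Y)*(4 + Y) = (4 + Y)**2)
G(R, C) = -8 (G(R, C) = 2*(-4) = -8)
K(A, o) = -512 (K(A, o) = (-8)**3 = -512)
sqrt(K(-19, 33) + 444) = sqrt(-512 + 444) = sqrt(-68) = 2*I*sqrt(17)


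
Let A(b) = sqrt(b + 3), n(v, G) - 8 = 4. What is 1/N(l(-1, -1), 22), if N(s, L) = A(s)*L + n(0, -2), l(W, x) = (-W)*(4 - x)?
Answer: -3/932 + 11*sqrt(2)/932 ≈ 0.013472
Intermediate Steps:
n(v, G) = 12 (n(v, G) = 8 + 4 = 12)
A(b) = sqrt(3 + b)
l(W, x) = -W*(4 - x)
N(s, L) = 12 + L*sqrt(3 + s) (N(s, L) = sqrt(3 + s)*L + 12 = L*sqrt(3 + s) + 12 = 12 + L*sqrt(3 + s))
1/N(l(-1, -1), 22) = 1/(12 + 22*sqrt(3 - (-4 - 1))) = 1/(12 + 22*sqrt(3 - 1*(-5))) = 1/(12 + 22*sqrt(3 + 5)) = 1/(12 + 22*sqrt(8)) = 1/(12 + 22*(2*sqrt(2))) = 1/(12 + 44*sqrt(2))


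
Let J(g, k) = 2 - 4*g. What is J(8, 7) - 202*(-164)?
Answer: 33098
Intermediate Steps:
J(8, 7) - 202*(-164) = (2 - 4*8) - 202*(-164) = (2 - 32) + 33128 = -30 + 33128 = 33098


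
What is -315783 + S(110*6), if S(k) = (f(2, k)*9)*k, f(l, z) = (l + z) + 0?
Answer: 3616497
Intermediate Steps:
f(l, z) = l + z
S(k) = k*(18 + 9*k) (S(k) = ((2 + k)*9)*k = (18 + 9*k)*k = k*(18 + 9*k))
-315783 + S(110*6) = -315783 + 9*(110*6)*(2 + 110*6) = -315783 + 9*660*(2 + 660) = -315783 + 9*660*662 = -315783 + 3932280 = 3616497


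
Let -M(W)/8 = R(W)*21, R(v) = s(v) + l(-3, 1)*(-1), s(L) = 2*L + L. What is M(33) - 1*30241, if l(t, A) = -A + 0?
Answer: -47041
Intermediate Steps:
l(t, A) = -A
s(L) = 3*L
R(v) = 1 + 3*v (R(v) = 3*v - 1*1*(-1) = 3*v - 1*(-1) = 3*v + 1 = 1 + 3*v)
M(W) = -168 - 504*W (M(W) = -8*(1 + 3*W)*21 = -8*(21 + 63*W) = -168 - 504*W)
M(33) - 1*30241 = (-168 - 504*33) - 1*30241 = (-168 - 16632) - 30241 = -16800 - 30241 = -47041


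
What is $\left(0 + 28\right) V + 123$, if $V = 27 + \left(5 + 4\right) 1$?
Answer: $1131$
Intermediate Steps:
$V = 36$ ($V = 27 + 9 \cdot 1 = 27 + 9 = 36$)
$\left(0 + 28\right) V + 123 = \left(0 + 28\right) 36 + 123 = 28 \cdot 36 + 123 = 1008 + 123 = 1131$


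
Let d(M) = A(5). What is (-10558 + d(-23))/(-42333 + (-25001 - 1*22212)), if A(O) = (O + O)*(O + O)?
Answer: 5229/44773 ≈ 0.11679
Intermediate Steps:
A(O) = 4*O**2 (A(O) = (2*O)*(2*O) = 4*O**2)
d(M) = 100 (d(M) = 4*5**2 = 4*25 = 100)
(-10558 + d(-23))/(-42333 + (-25001 - 1*22212)) = (-10558 + 100)/(-42333 + (-25001 - 1*22212)) = -10458/(-42333 + (-25001 - 22212)) = -10458/(-42333 - 47213) = -10458/(-89546) = -10458*(-1/89546) = 5229/44773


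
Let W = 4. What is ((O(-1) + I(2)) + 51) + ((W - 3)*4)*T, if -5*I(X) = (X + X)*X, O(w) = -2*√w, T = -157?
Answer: -2893/5 - 2*I ≈ -578.6 - 2.0*I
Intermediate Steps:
I(X) = -2*X²/5 (I(X) = -(X + X)*X/5 = -2*X*X/5 = -2*X²/5)
((O(-1) + I(2)) + 51) + ((W - 3)*4)*T = ((-2*I - ⅖*2²) + 51) + ((4 - 3)*4)*(-157) = ((-2*I - ⅖*4) + 51) + (1*4)*(-157) = ((-2*I - 8/5) + 51) + 4*(-157) = ((-8/5 - 2*I) + 51) - 628 = (247/5 - 2*I) - 628 = -2893/5 - 2*I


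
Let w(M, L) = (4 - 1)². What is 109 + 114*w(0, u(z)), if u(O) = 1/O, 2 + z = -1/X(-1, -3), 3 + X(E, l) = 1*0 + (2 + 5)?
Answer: 1135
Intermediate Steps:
X(E, l) = 4 (X(E, l) = -3 + (1*0 + (2 + 5)) = -3 + (0 + 7) = -3 + 7 = 4)
z = -9/4 (z = -2 - 1/4 = -2 - 1*¼ = -2 - ¼ = -9/4 ≈ -2.2500)
u(O) = 1/O
w(M, L) = 9 (w(M, L) = 3² = 9)
109 + 114*w(0, u(z)) = 109 + 114*9 = 109 + 1026 = 1135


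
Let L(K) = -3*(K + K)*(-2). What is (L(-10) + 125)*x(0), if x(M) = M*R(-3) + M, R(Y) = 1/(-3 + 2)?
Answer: 0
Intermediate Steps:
R(Y) = -1 (R(Y) = 1/(-1) = -1)
x(M) = 0 (x(M) = M*(-1) + M = -M + M = 0)
L(K) = 12*K (L(K) = -6*K*(-2) = 12*K)
(L(-10) + 125)*x(0) = (12*(-10) + 125)*0 = (-120 + 125)*0 = 5*0 = 0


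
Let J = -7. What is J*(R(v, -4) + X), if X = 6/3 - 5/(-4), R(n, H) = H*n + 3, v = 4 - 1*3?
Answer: -63/4 ≈ -15.750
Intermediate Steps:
v = 1 (v = 4 - 3 = 1)
R(n, H) = 3 + H*n
X = 13/4 (X = 6*(⅓) - 5*(-¼) = 2 + 5/4 = 13/4 ≈ 3.2500)
J*(R(v, -4) + X) = -7*((3 - 4*1) + 13/4) = -7*((3 - 4) + 13/4) = -7*(-1 + 13/4) = -7*9/4 = -63/4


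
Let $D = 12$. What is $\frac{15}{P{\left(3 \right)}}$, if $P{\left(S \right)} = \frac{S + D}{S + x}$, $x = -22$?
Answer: $-19$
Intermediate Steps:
$P{\left(S \right)} = \frac{12 + S}{-22 + S}$ ($P{\left(S \right)} = \frac{S + 12}{S - 22} = \frac{12 + S}{-22 + S}$)
$\frac{15}{P{\left(3 \right)}} = \frac{15}{\frac{1}{-22 + 3} \left(12 + 3\right)} = \frac{15}{\frac{1}{-19} \cdot 15} = \frac{15}{\left(- \frac{1}{19}\right) 15} = \frac{15}{- \frac{15}{19}} = 15 \left(- \frac{19}{15}\right) = -19$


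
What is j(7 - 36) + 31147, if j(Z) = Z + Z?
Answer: 31089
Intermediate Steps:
j(Z) = 2*Z
j(7 - 36) + 31147 = 2*(7 - 36) + 31147 = 2*(-29) + 31147 = -58 + 31147 = 31089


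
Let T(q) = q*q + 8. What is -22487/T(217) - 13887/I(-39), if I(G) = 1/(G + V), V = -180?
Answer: 143233870054/47097 ≈ 3.0413e+6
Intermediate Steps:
T(q) = 8 + q**2 (T(q) = q**2 + 8 = 8 + q**2)
I(G) = 1/(-180 + G) (I(G) = 1/(G - 180) = 1/(-180 + G))
-22487/T(217) - 13887/I(-39) = -22487/(8 + 217**2) - 13887/(1/(-180 - 39)) = -22487/(8 + 47089) - 13887/(1/(-219)) = -22487/47097 - 13887/(-1/219) = -22487*1/47097 - 13887*(-219) = -22487/47097 + 3041253 = 143233870054/47097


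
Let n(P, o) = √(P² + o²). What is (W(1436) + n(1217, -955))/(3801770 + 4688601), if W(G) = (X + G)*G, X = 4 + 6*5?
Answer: 2110920/8490371 + √2393114/8490371 ≈ 0.24881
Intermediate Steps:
X = 34 (X = 4 + 30 = 34)
W(G) = G*(34 + G) (W(G) = (34 + G)*G = G*(34 + G))
(W(1436) + n(1217, -955))/(3801770 + 4688601) = (1436*(34 + 1436) + √(1217² + (-955)²))/(3801770 + 4688601) = (1436*1470 + √(1481089 + 912025))/8490371 = (2110920 + √2393114)*(1/8490371) = 2110920/8490371 + √2393114/8490371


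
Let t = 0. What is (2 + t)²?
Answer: 4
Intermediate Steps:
(2 + t)² = (2 + 0)² = 2² = 4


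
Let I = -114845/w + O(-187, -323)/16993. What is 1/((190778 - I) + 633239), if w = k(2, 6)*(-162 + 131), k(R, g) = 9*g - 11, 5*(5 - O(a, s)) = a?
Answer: 113258345/93317043583844 ≈ 1.2137e-6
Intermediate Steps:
O(a, s) = 5 - a/5
k(R, g) = -11 + 9*g
w = -1333 (w = (-11 + 9*6)*(-162 + 131) = (-11 + 54)*(-31) = 43*(-31) = -1333)
I = 9758088021/113258345 (I = -114845/(-1333) + (5 - ⅕*(-187))/16993 = -114845*(-1/1333) + (5 + 187/5)*(1/16993) = 114845/1333 + (212/5)*(1/16993) = 114845/1333 + 212/84965 = 9758088021/113258345 ≈ 86.158)
1/((190778 - I) + 633239) = 1/((190778 - 1*9758088021/113258345) + 633239) = 1/((190778 - 9758088021/113258345) + 633239) = 1/(21597442454389/113258345 + 633239) = 1/(93317043583844/113258345) = 113258345/93317043583844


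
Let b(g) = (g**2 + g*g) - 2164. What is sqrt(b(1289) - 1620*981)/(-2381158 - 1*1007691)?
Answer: -sqrt(1731658)/3388849 ≈ -0.00038831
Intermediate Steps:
b(g) = -2164 + 2*g**2 (b(g) = (g**2 + g**2) - 2164 = 2*g**2 - 2164 = -2164 + 2*g**2)
sqrt(b(1289) - 1620*981)/(-2381158 - 1*1007691) = sqrt((-2164 + 2*1289**2) - 1620*981)/(-2381158 - 1*1007691) = sqrt((-2164 + 2*1661521) - 1589220)/(-2381158 - 1007691) = sqrt((-2164 + 3323042) - 1589220)/(-3388849) = sqrt(3320878 - 1589220)*(-1/3388849) = sqrt(1731658)*(-1/3388849) = -sqrt(1731658)/3388849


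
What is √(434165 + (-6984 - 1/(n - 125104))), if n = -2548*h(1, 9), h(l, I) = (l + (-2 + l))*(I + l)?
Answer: 5*√16714536128787/31276 ≈ 653.59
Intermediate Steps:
h(l, I) = (-2 + 2*l)*(I + l)
n = 0 (n = -2548*(-2*9 - 2*1 + 2*1² + 2*9*1) = -2548*(-18 - 2 + 2*1 + 18) = -2548*(-18 - 2 + 2 + 18) = -2548*0 = 0)
√(434165 + (-6984 - 1/(n - 125104))) = √(434165 + (-6984 - 1/(0 - 125104))) = √(434165 + (-6984 - 1/(-125104))) = √(434165 + (-6984 - 1*(-1/125104))) = √(434165 + (-6984 + 1/125104)) = √(434165 - 873726335/125104) = √(53442051825/125104) = 5*√16714536128787/31276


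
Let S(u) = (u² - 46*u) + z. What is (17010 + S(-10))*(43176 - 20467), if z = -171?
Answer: 395113891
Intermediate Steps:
S(u) = -171 + u² - 46*u (S(u) = (u² - 46*u) - 171 = -171 + u² - 46*u)
(17010 + S(-10))*(43176 - 20467) = (17010 + (-171 + (-10)² - 46*(-10)))*(43176 - 20467) = (17010 + (-171 + 100 + 460))*22709 = (17010 + 389)*22709 = 17399*22709 = 395113891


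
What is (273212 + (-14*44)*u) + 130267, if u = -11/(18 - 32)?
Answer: 402995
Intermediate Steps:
u = 11/14 (u = -11/(-14) = -11*(-1/14) = 11/14 ≈ 0.78571)
(273212 + (-14*44)*u) + 130267 = (273212 - 14*44*(11/14)) + 130267 = (273212 - 616*11/14) + 130267 = (273212 - 484) + 130267 = 272728 + 130267 = 402995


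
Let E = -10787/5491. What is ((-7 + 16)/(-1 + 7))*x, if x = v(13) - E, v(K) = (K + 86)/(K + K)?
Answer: 2472213/285532 ≈ 8.6583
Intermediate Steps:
E = -10787/5491 (E = -10787*1/5491 = -10787/5491 ≈ -1.9645)
v(K) = (86 + K)/(2*K) (v(K) = (86 + K)/((2*K)) = (86 + K)*(1/(2*K)) = (86 + K)/(2*K))
x = 824071/142766 (x = (½)*(86 + 13)/13 - 1*(-10787/5491) = (½)*(1/13)*99 + 10787/5491 = 99/26 + 10787/5491 = 824071/142766 ≈ 5.7722)
((-7 + 16)/(-1 + 7))*x = ((-7 + 16)/(-1 + 7))*(824071/142766) = (9/6)*(824071/142766) = (9*(⅙))*(824071/142766) = (3/2)*(824071/142766) = 2472213/285532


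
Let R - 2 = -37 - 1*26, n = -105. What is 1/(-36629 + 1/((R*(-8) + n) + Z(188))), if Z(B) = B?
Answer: -571/20915158 ≈ -2.7301e-5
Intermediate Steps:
R = -61 (R = 2 + (-37 - 1*26) = 2 + (-37 - 26) = 2 - 63 = -61)
1/(-36629 + 1/((R*(-8) + n) + Z(188))) = 1/(-36629 + 1/((-61*(-8) - 105) + 188)) = 1/(-36629 + 1/((488 - 105) + 188)) = 1/(-36629 + 1/(383 + 188)) = 1/(-36629 + 1/571) = 1/(-20915158/571) = -571/20915158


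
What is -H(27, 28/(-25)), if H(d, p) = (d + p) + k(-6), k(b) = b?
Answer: -497/25 ≈ -19.880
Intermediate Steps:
H(d, p) = -6 + d + p (H(d, p) = (d + p) - 6 = -6 + d + p)
-H(27, 28/(-25)) = -(-6 + 27 + 28/(-25)) = -(-6 + 27 + 28*(-1/25)) = -(-6 + 27 - 28/25) = -1*497/25 = -497/25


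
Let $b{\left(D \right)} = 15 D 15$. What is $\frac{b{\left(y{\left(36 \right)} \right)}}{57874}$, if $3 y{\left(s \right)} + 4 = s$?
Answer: $\frac{1200}{28937} \approx 0.041469$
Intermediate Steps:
$y{\left(s \right)} = - \frac{4}{3} + \frac{s}{3}$
$b{\left(D \right)} = 225 D$
$\frac{b{\left(y{\left(36 \right)} \right)}}{57874} = \frac{225 \left(- \frac{4}{3} + \frac{1}{3} \cdot 36\right)}{57874} = 225 \left(- \frac{4}{3} + 12\right) \frac{1}{57874} = 225 \cdot \frac{32}{3} \cdot \frac{1}{57874} = 2400 \cdot \frac{1}{57874} = \frac{1200}{28937}$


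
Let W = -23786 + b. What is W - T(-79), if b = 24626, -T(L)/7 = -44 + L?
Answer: -21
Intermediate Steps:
T(L) = 308 - 7*L (T(L) = -7*(-44 + L) = 308 - 7*L)
W = 840 (W = -23786 + 24626 = 840)
W - T(-79) = 840 - (308 - 7*(-79)) = 840 - (308 + 553) = 840 - 1*861 = 840 - 861 = -21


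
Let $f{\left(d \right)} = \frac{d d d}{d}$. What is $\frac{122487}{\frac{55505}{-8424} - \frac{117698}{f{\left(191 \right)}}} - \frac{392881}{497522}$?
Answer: $- \frac{18729011697693164033}{1500708373906354} \approx -12480.0$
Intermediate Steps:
$f{\left(d \right)} = d^{2}$ ($f{\left(d \right)} = \frac{d^{2} d}{d} = \frac{d^{3}}{d} = d^{2}$)
$\frac{122487}{\frac{55505}{-8424} - \frac{117698}{f{\left(191 \right)}}} - \frac{392881}{497522} = \frac{122487}{\frac{55505}{-8424} - \frac{117698}{191^{2}}} - \frac{392881}{497522} = \frac{122487}{55505 \left(- \frac{1}{8424}\right) - \frac{117698}{36481}} - \frac{392881}{497522} = \frac{122487}{- \frac{55505}{8424} - \frac{117698}{36481}} - \frac{392881}{497522} = \frac{122487}{- \frac{3016365857}{307315944}} - \frac{392881}{497522} = 122487 \left(- \frac{307315944}{3016365857}\right) - \frac{392881}{497522} = - \frac{37642208032728}{3016365857} - \frac{392881}{497522} = - \frac{18729011697693164033}{1500708373906354}$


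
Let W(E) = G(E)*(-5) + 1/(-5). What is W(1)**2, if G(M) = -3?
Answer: 5476/25 ≈ 219.04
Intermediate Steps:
W(E) = 74/5 (W(E) = -3*(-5) + 1/(-5) = 15 - 1/5 = 74/5)
W(1)**2 = (74/5)**2 = 5476/25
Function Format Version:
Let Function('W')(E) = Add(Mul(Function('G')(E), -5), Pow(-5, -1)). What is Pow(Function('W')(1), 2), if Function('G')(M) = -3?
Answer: Rational(5476, 25) ≈ 219.04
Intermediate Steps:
Function('W')(E) = Rational(74, 5) (Function('W')(E) = Add(Mul(-3, -5), Pow(-5, -1)) = Add(15, Rational(-1, 5)) = Rational(74, 5))
Pow(Function('W')(1), 2) = Pow(Rational(74, 5), 2) = Rational(5476, 25)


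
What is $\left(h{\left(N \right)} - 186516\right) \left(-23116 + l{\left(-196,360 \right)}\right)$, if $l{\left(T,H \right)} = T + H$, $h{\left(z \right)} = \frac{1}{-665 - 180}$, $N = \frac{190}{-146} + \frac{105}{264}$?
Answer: $\frac{3617373393992}{845} \approx 4.2809 \cdot 10^{9}$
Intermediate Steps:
$N = - \frac{5805}{6424}$ ($N = 190 \left(- \frac{1}{146}\right) + 105 \cdot \frac{1}{264} = - \frac{95}{73} + \frac{35}{88} = - \frac{5805}{6424} \approx -0.90364$)
$h{\left(z \right)} = - \frac{1}{845}$ ($h{\left(z \right)} = \frac{1}{-845} = - \frac{1}{845}$)
$l{\left(T,H \right)} = H + T$
$\left(h{\left(N \right)} - 186516\right) \left(-23116 + l{\left(-196,360 \right)}\right) = \left(- \frac{1}{845} - 186516\right) \left(-23116 + \left(360 - 196\right)\right) = - \frac{157606021 \left(-23116 + 164\right)}{845} = \left(- \frac{157606021}{845}\right) \left(-22952\right) = \frac{3617373393992}{845}$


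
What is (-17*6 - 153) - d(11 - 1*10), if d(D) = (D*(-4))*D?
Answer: -251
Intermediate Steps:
d(D) = -4*D² (d(D) = (-4*D)*D = -4*D²)
(-17*6 - 153) - d(11 - 1*10) = (-17*6 - 153) - (-4)*(11 - 1*10)² = (-102 - 153) - (-4)*(11 - 10)² = -255 - (-4)*1² = -255 - (-4) = -255 - 1*(-4) = -255 + 4 = -251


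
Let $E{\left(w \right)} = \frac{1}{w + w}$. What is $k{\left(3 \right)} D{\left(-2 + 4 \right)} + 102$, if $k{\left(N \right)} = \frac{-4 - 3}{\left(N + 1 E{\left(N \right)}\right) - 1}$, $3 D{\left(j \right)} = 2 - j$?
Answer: $102$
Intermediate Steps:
$E{\left(w \right)} = \frac{1}{2 w}$
$D{\left(j \right)} = \frac{2}{3} - \frac{j}{3}$ ($D{\left(j \right)} = \frac{2 - j}{3} = \frac{2}{3} - \frac{j}{3}$)
$k{\left(N \right)} = - \frac{7}{-1 + N + \frac{1}{2 N}}$ ($k{\left(N \right)} = \frac{-4 - 3}{\left(N + 1 \frac{1}{2 N}\right) - 1} = - \frac{7}{\left(N + \frac{1}{2 N}\right) - 1} = - \frac{7}{-1 + N + \frac{1}{2 N}}$)
$k{\left(3 \right)} D{\left(-2 + 4 \right)} + 102 = \left(-14\right) 3 \frac{1}{1 + 2 \cdot 3 \left(-1 + 3\right)} \left(\frac{2}{3} - \frac{-2 + 4}{3}\right) + 102 = \left(-14\right) 3 \frac{1}{1 + 2 \cdot 3 \cdot 2} \left(\frac{2}{3} - \frac{2}{3}\right) + 102 = \left(-14\right) 3 \frac{1}{1 + 12} \left(\frac{2}{3} - \frac{2}{3}\right) + 102 = \left(-14\right) 3 \cdot \frac{1}{13} \cdot 0 + 102 = \left(- \frac{42}{13}\right) 0 + 102 = 0 + 102 = 102$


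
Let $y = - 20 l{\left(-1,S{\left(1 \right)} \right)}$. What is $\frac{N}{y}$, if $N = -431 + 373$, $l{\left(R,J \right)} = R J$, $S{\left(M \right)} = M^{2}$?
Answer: $- \frac{29}{10} \approx -2.9$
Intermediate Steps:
$l{\left(R,J \right)} = J R$
$N = -58$
$y = 20$ ($y = - 20 \cdot 1^{2} \left(-1\right) = - 20 \cdot 1 \left(-1\right) = \left(-20\right) \left(-1\right) = 20$)
$\frac{N}{y} = - \frac{58}{20} = \left(-58\right) \frac{1}{20} = - \frac{29}{10}$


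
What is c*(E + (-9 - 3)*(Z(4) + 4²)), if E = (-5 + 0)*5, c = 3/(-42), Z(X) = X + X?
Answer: 313/14 ≈ 22.357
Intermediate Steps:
Z(X) = 2*X
c = -1/14 (c = 3*(-1/42) = -1/14 ≈ -0.071429)
E = -25 (E = -5*5 = -25)
c*(E + (-9 - 3)*(Z(4) + 4²)) = -(-25 + (-9 - 3)*(2*4 + 4²))/14 = -(-25 - 12*(8 + 16))/14 = -(-25 - 12*24)/14 = -(-25 - 288)/14 = -1/14*(-313) = 313/14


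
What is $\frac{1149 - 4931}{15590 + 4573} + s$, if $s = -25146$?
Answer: $- \frac{507022580}{20163} \approx -25146.0$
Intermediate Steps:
$\frac{1149 - 4931}{15590 + 4573} + s = \frac{1149 - 4931}{15590 + 4573} - 25146 = - \frac{3782}{20163} - 25146 = - \frac{507022580}{20163}$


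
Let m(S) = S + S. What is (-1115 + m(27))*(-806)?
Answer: 855166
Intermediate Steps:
m(S) = 2*S
(-1115 + m(27))*(-806) = (-1115 + 2*27)*(-806) = (-1115 + 54)*(-806) = -1061*(-806) = 855166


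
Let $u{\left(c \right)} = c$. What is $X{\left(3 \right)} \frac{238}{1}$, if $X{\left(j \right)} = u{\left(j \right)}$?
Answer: $714$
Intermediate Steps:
$X{\left(j \right)} = j$
$X{\left(3 \right)} \frac{238}{1} = 3 \cdot \frac{238}{1} = 3 \cdot 238 \cdot 1 = 3 \cdot 238 = 714$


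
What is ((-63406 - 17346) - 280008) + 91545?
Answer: -269215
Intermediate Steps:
((-63406 - 17346) - 280008) + 91545 = (-80752 - 280008) + 91545 = -360760 + 91545 = -269215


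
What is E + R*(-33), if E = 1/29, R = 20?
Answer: -19139/29 ≈ -659.97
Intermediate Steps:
E = 1/29 ≈ 0.034483
E + R*(-33) = 1/29 + 20*(-33) = 1/29 - 660 = -19139/29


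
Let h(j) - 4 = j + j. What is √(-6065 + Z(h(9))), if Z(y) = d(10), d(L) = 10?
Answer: I*√6055 ≈ 77.814*I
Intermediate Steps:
h(j) = 4 + 2*j (h(j) = 4 + (j + j) = 4 + 2*j)
Z(y) = 10
√(-6065 + Z(h(9))) = √(-6065 + 10) = √(-6055) = I*√6055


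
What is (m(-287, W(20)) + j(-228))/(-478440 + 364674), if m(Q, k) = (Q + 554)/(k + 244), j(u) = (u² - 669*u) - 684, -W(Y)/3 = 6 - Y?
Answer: -19432073/10845692 ≈ -1.7917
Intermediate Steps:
W(Y) = -18 + 3*Y (W(Y) = -3*(6 - Y) = -18 + 3*Y)
j(u) = -684 + u² - 669*u
m(Q, k) = (554 + Q)/(244 + k)
(m(-287, W(20)) + j(-228))/(-478440 + 364674) = ((554 - 287)/(244 + (-18 + 3*20)) + (-684 + (-228)² - 669*(-228)))/(-478440 + 364674) = (267/(244 + (-18 + 60)) + (-684 + 51984 + 152532))/(-113766) = (267/(244 + 42) + 203832)*(-1/113766) = (267/286 + 203832)*(-1/113766) = (58296219/286)*(-1/113766) = -19432073/10845692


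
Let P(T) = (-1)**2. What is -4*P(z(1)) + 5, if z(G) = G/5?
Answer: 1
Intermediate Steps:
z(G) = G/5 (z(G) = G*(1/5) = G/5)
P(T) = 1
-4*P(z(1)) + 5 = -4*1 + 5 = -4 + 5 = 1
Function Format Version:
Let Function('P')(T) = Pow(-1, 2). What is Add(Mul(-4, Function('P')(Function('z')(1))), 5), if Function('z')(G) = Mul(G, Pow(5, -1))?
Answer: 1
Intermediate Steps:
Function('z')(G) = Mul(Rational(1, 5), G) (Function('z')(G) = Mul(G, Rational(1, 5)) = Mul(Rational(1, 5), G))
Function('P')(T) = 1
Add(Mul(-4, Function('P')(Function('z')(1))), 5) = Add(Mul(-4, 1), 5) = Add(-4, 5) = 1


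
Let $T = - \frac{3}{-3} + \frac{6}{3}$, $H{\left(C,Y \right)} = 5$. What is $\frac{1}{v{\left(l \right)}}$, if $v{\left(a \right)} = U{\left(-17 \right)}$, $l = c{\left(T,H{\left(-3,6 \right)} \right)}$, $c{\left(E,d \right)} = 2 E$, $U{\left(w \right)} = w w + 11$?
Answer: $\frac{1}{300} \approx 0.0033333$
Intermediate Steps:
$T = 3$ ($T = \left(-3\right) \left(- \frac{1}{3}\right) + 6 \cdot \frac{1}{3} = 1 + 2 = 3$)
$U{\left(w \right)} = 11 + w^{2}$ ($U{\left(w \right)} = w^{2} + 11 = 11 + w^{2}$)
$l = 6$ ($l = 2 \cdot 3 = 6$)
$v{\left(a \right)} = 300$ ($v{\left(a \right)} = 11 + \left(-17\right)^{2} = 11 + 289 = 300$)
$\frac{1}{v{\left(l \right)}} = \frac{1}{300}$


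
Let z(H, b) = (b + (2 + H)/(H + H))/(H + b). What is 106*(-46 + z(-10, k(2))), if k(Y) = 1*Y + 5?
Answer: -77062/15 ≈ -5137.5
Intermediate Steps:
k(Y) = 5 + Y (k(Y) = Y + 5 = 5 + Y)
z(H, b) = (b + (2 + H)/(2*H))/(H + b) (z(H, b) = (b + (2 + H)/((2*H)))/(H + b) = (b + (2 + H)*(1/(2*H)))/(H + b) = (b + (2 + H)/(2*H))/(H + b))
106*(-46 + z(-10, k(2))) = 106*(-46 + (1 + (½)*(-10) - 10*(5 + 2))/((-10)*(-10 + (5 + 2)))) = 106*(-46 - (1 - 5 - 10*7)/(10*(-10 + 7))) = 106*(-46 - ⅒*(1 - 5 - 70)/(-3)) = 106*(-46 - ⅒*(-⅓)*(-74)) = 106*(-46 - 37/15) = 106*(-727/15) = -77062/15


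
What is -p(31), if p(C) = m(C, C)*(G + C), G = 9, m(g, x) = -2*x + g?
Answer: 1240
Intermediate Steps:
m(g, x) = g - 2*x
p(C) = -C*(9 + C) (p(C) = (C - 2*C)*(9 + C) = (-C)*(9 + C) = -C*(9 + C))
-p(31) = -(-1)*31*(9 + 31) = -(-1)*31*40 = -1*(-1240) = 1240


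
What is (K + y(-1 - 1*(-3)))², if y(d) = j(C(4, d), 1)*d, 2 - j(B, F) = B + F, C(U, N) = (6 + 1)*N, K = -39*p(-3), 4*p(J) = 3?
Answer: 48841/16 ≈ 3052.6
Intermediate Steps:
p(J) = ¾ (p(J) = (¼)*3 = ¾)
K = -117/4 (K = -39*¾ = -117/4 ≈ -29.250)
C(U, N) = 7*N
j(B, F) = 2 - B - F (j(B, F) = 2 - (B + F) = 2 + (-B - F) = 2 - B - F)
y(d) = d*(1 - 7*d) (y(d) = (2 - 7*d - 1*1)*d = (2 - 7*d - 1)*d = (1 - 7*d)*d = d*(1 - 7*d))
(K + y(-1 - 1*(-3)))² = (-117/4 + (-1 - 1*(-3))*(1 - 7*(-1 - 1*(-3))))² = (-117/4 + (-1 + 3)*(1 - 7*(-1 + 3)))² = (-117/4 + 2*(1 - 7*2))² = (-117/4 + 2*(1 - 14))² = (-117/4 + 2*(-13))² = (-117/4 - 26)² = (-221/4)² = 48841/16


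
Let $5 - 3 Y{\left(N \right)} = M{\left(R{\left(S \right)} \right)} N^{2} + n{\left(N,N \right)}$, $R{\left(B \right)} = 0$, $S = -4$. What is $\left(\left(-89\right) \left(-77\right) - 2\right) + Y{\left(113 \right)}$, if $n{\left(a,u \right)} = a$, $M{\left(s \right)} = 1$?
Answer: $\frac{7676}{3} \approx 2558.7$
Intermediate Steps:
$Y{\left(N \right)} = \frac{5}{3} - \frac{N}{3} - \frac{N^{2}}{3}$ ($Y{\left(N \right)} = \frac{5}{3} - \frac{1 N^{2} + N}{3} = \frac{5}{3} - \frac{N^{2} + N}{3} = \frac{5}{3} - \frac{N + N^{2}}{3} = \frac{5}{3} - \left(\frac{N}{3} + \frac{N^{2}}{3}\right) = \frac{5}{3} - \frac{N}{3} - \frac{N^{2}}{3}$)
$\left(\left(-89\right) \left(-77\right) - 2\right) + Y{\left(113 \right)} = \left(\left(-89\right) \left(-77\right) - 2\right) - \left(36 + \frac{12769}{3}\right) = \left(6853 - 2\right) - \frac{12877}{3} = 6851 - \frac{12877}{3} = \frac{7676}{3}$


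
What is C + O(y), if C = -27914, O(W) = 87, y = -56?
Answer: -27827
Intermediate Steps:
C + O(y) = -27914 + 87 = -27827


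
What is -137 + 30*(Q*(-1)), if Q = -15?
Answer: 313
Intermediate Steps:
-137 + 30*(Q*(-1)) = -137 + 30*(-15*(-1)) = -137 + 30*15 = -137 + 450 = 313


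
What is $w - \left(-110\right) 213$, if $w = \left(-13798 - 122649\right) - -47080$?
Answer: $-65937$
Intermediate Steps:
$w = -89367$ ($w = \left(-13798 - 122649\right) + 47080 = -136447 + 47080 = -89367$)
$w - \left(-110\right) 213 = -89367 - \left(-110\right) 213 = -89367 - -23430 = -89367 + 23430 = -65937$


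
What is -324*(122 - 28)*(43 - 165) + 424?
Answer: 3716056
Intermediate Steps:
-324*(122 - 28)*(43 - 165) + 424 = -30456*(-122) + 424 = -324*(-11468) + 424 = 3715632 + 424 = 3716056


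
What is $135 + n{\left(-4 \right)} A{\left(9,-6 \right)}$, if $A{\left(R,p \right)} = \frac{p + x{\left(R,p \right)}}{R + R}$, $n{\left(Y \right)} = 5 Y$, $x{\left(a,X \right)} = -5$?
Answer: $\frac{1325}{9} \approx 147.22$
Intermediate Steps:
$A{\left(R,p \right)} = \frac{-5 + p}{2 R}$ ($A{\left(R,p \right)} = \frac{p - 5}{R + R} = \frac{-5 + p}{2 R}$)
$135 + n{\left(-4 \right)} A{\left(9,-6 \right)} = 135 + 5 \left(-4\right) \frac{-5 - 6}{2 \cdot 9} = 135 - 20 \cdot \frac{1}{2} \cdot \frac{1}{9} \left(-11\right) = 135 - - \frac{110}{9} = 135 + \frac{110}{9} = \frac{1325}{9}$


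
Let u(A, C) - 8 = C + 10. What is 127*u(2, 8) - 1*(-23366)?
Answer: 26668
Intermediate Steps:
u(A, C) = 18 + C (u(A, C) = 8 + (C + 10) = 8 + (10 + C) = 18 + C)
127*u(2, 8) - 1*(-23366) = 127*(18 + 8) - 1*(-23366) = 127*26 + 23366 = 3302 + 23366 = 26668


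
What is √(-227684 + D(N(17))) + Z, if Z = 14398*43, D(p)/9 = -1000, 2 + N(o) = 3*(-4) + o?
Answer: 619114 + 2*I*√59171 ≈ 6.1911e+5 + 486.5*I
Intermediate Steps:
N(o) = -14 + o (N(o) = -2 + (3*(-4) + o) = -2 + (-12 + o) = -14 + o)
D(p) = -9000 (D(p) = 9*(-1000) = -9000)
Z = 619114
√(-227684 + D(N(17))) + Z = √(-227684 - 9000) + 619114 = √(-236684) + 619114 = 2*I*√59171 + 619114 = 619114 + 2*I*√59171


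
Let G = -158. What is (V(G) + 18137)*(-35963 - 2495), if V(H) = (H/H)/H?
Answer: -55103487705/79 ≈ -6.9751e+8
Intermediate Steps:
V(H) = 1/H
(V(G) + 18137)*(-35963 - 2495) = (1/(-158) + 18137)*(-35963 - 2495) = (-1/158 + 18137)*(-38458) = (2865645/158)*(-38458) = -55103487705/79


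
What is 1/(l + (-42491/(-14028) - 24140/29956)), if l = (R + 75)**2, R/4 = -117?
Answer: 105055692/16225980129827 ≈ 6.4745e-6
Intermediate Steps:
R = -468 (R = 4*(-117) = -468)
l = 154449 (l = (-468 + 75)**2 = (-393)**2 = 154449)
1/(l + (-42491/(-14028) - 24140/29956)) = 1/(154449 + (-42491/(-14028) - 24140/29956)) = 1/(154449 + (-42491*(-1/14028) - 24140*1/29956)) = 1/(154449 + (42491/14028 - 6035/7489)) = 1/(154449 + 233556119/105055692) = 1/(16225980129827/105055692) = 105055692/16225980129827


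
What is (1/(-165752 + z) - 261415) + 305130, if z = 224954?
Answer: 2588015431/59202 ≈ 43715.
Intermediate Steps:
(1/(-165752 + z) - 261415) + 305130 = (1/(-165752 + 224954) - 261415) + 305130 = (1/59202 - 261415) + 305130 = -15476290829/59202 + 305130 = 2588015431/59202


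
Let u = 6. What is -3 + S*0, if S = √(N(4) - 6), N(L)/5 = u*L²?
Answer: -3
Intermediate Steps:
N(L) = 30*L² (N(L) = 5*(6*L²) = 30*L²)
S = √474 (S = √(30*4² - 6) = √(30*16 - 6) = √(480 - 6) = √474 ≈ 21.772)
-3 + S*0 = -3 + √474*0 = -3 + 0 = -3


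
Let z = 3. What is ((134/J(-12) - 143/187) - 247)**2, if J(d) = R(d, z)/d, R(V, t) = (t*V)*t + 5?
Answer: 165242250000/3066001 ≈ 53895.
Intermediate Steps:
R(V, t) = 5 + V*t**2 (R(V, t) = (V*t)*t + 5 = V*t**2 + 5 = 5 + V*t**2)
J(d) = (5 + 9*d)/d (J(d) = (5 + d*3**2)/d = (5 + d*9)/d = (5 + 9*d)/d)
((134/J(-12) - 143/187) - 247)**2 = ((134/(9 + 5/(-12)) - 143/187) - 247)**2 = ((134/(9 + 5*(-1/12)) - 143*1/187) - 247)**2 = ((134/(9 - 5/12) - 13/17) - 247)**2 = ((134/(103/12) - 13/17) - 247)**2 = ((134*(12/103) - 13/17) - 247)**2 = ((1608/103 - 13/17) - 247)**2 = (25997/1751 - 247)**2 = (-406500/1751)**2 = 165242250000/3066001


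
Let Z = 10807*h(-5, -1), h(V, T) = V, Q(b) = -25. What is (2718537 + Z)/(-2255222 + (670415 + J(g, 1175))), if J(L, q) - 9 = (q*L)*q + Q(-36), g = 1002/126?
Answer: 27977271/98641546 ≈ 0.28363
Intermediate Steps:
g = 167/21 (g = 1002*(1/126) = 167/21 ≈ 7.9524)
Z = -54035 (Z = 10807*(-5) = -54035)
J(L, q) = -16 + L*q² (J(L, q) = 9 + ((q*L)*q - 25) = 9 + ((L*q)*q - 25) = 9 + (L*q² - 25) = 9 + (-25 + L*q²) = -16 + L*q²)
(2718537 + Z)/(-2255222 + (670415 + J(g, 1175))) = (2718537 - 54035)/(-2255222 + (670415 + (-16 + (167/21)*1175²))) = 2664502/(-2255222 + (670415 + (-16 + (167/21)*1380625))) = 2664502/(-2255222 + (670415 + (-16 + 230564375/21))) = 2664502/(-2255222 + (670415 + 230564039/21)) = 2664502/(-2255222 + 244642754/21) = 2664502/(197283092/21) = 2664502*(21/197283092) = 27977271/98641546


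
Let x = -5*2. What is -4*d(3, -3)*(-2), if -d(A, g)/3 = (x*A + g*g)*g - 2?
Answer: -1464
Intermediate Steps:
x = -10
d(A, g) = 6 - 3*g*(g² - 10*A) (d(A, g) = -3*((-10*A + g*g)*g - 2) = -3*((-10*A + g²)*g - 2) = -3*((g² - 10*A)*g - 2) = -3*(g*(g² - 10*A) - 2) = -3*(-2 + g*(g² - 10*A)) = 6 - 3*g*(g² - 10*A))
-4*d(3, -3)*(-2) = -4*(6 - 3*(-3)³ + 30*3*(-3))*(-2) = -4*(6 - 3*(-27) - 270)*(-2) = -4*(6 + 81 - 270)*(-2) = -4*(-183)*(-2) = 732*(-2) = -1464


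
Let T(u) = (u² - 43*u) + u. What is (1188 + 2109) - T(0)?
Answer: 3297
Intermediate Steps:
T(u) = u² - 42*u
(1188 + 2109) - T(0) = (1188 + 2109) - 0*(-42 + 0) = 3297 - 0*(-42) = 3297 - 1*0 = 3297 + 0 = 3297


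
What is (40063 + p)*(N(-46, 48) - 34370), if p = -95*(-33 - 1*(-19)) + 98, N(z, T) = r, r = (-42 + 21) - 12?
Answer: -1427414873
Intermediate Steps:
r = -33 (r = -21 - 12 = -33)
N(z, T) = -33
p = 1428 (p = -95*(-33 + 19) + 98 = -95*(-14) + 98 = 1330 + 98 = 1428)
(40063 + p)*(N(-46, 48) - 34370) = (40063 + 1428)*(-33 - 34370) = 41491*(-34403) = -1427414873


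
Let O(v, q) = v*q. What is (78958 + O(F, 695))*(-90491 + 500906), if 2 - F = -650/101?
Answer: 3515983442670/101 ≈ 3.4812e+10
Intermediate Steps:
F = 852/101 (F = 2 - (-650)/101 = 2 - 1*(-650/101) = 2 + 650/101 = 852/101 ≈ 8.4356)
O(v, q) = q*v
(78958 + O(F, 695))*(-90491 + 500906) = (78958 + 695*(852/101))*(-90491 + 500906) = (78958 + 592140/101)*410415 = (8566898/101)*410415 = 3515983442670/101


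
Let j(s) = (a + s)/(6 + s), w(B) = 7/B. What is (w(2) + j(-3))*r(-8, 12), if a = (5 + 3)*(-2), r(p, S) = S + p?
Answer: -34/3 ≈ -11.333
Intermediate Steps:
a = -16 (a = 8*(-2) = -16)
j(s) = (-16 + s)/(6 + s)
(w(2) + j(-3))*r(-8, 12) = (7/2 + (-16 - 3)/(6 - 3))*(12 - 8) = (7*(1/2) - 19/3)*4 = (7/2 + (1/3)*(-19))*4 = (7/2 - 19/3)*4 = -17/6*4 = -34/3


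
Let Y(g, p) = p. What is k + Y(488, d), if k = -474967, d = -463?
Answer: -475430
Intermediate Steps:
k + Y(488, d) = -474967 - 463 = -475430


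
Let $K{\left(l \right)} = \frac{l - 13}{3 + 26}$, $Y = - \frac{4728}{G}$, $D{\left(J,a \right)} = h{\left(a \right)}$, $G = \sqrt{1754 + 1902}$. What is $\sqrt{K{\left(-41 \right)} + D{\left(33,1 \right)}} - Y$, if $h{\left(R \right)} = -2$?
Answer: $\frac{1182 \sqrt{914}}{457} + \frac{4 i \sqrt{203}}{29} \approx 78.194 + 1.9652 i$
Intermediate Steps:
$G = 2 \sqrt{914}$ ($G = \sqrt{3656} = 2 \sqrt{914} \approx 60.465$)
$D{\left(J,a \right)} = -2$
$Y = - \frac{1182 \sqrt{914}}{457}$ ($Y = - \frac{4728}{2 \sqrt{914}} = - 4728 \frac{\sqrt{914}}{1828} = - \frac{1182 \sqrt{914}}{457} \approx -78.194$)
$K{\left(l \right)} = - \frac{13}{29} + \frac{l}{29}$ ($K{\left(l \right)} = \frac{-13 + l}{29} = \left(-13 + l\right) \frac{1}{29} = - \frac{13}{29} + \frac{l}{29}$)
$\sqrt{K{\left(-41 \right)} + D{\left(33,1 \right)}} - Y = \sqrt{\left(- \frac{13}{29} + \frac{1}{29} \left(-41\right)\right) - 2} - - \frac{1182 \sqrt{914}}{457} = \sqrt{\left(- \frac{13}{29} - \frac{41}{29}\right) - 2} + \frac{1182 \sqrt{914}}{457} = \sqrt{- \frac{54}{29} - 2} + \frac{1182 \sqrt{914}}{457} = \sqrt{- \frac{112}{29}} + \frac{1182 \sqrt{914}}{457} = \frac{4 i \sqrt{203}}{29} + \frac{1182 \sqrt{914}}{457} = \frac{1182 \sqrt{914}}{457} + \frac{4 i \sqrt{203}}{29}$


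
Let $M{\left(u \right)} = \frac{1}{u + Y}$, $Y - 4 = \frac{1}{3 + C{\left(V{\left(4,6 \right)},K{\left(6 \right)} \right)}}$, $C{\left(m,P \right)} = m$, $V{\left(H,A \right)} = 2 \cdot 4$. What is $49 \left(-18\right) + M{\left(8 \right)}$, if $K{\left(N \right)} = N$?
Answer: $- \frac{117295}{133} \approx -881.92$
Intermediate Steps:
$V{\left(H,A \right)} = 8$
$Y = \frac{45}{11}$ ($Y = 4 + \frac{1}{3 + 8} = 4 + \frac{1}{11} = \frac{45}{11} \approx 4.0909$)
$M{\left(u \right)} = \frac{1}{\frac{45}{11} + u}$ ($M{\left(u \right)} = \frac{1}{u + \frac{45}{11}} = \frac{1}{\frac{45}{11} + u}$)
$49 \left(-18\right) + M{\left(8 \right)} = 49 \left(-18\right) + \frac{11}{45 + 11 \cdot 8} = -882 + \frac{11}{45 + 88} = -882 + \frac{11}{133} = - \frac{117295}{133}$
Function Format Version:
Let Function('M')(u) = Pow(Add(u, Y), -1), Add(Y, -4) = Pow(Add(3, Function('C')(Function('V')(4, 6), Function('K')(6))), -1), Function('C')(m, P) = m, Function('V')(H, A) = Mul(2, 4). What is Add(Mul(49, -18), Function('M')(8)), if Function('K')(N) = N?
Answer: Rational(-117295, 133) ≈ -881.92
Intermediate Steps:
Function('V')(H, A) = 8
Y = Rational(45, 11) (Y = Add(4, Pow(Add(3, 8), -1)) = Add(4, Pow(11, -1)) = Add(4, Rational(1, 11)) = Rational(45, 11) ≈ 4.0909)
Function('M')(u) = Pow(Add(Rational(45, 11), u), -1) (Function('M')(u) = Pow(Add(u, Rational(45, 11)), -1) = Pow(Add(Rational(45, 11), u), -1))
Add(Mul(49, -18), Function('M')(8)) = Add(Mul(49, -18), Mul(11, Pow(Add(45, Mul(11, 8)), -1))) = Add(-882, Mul(11, Pow(Add(45, 88), -1))) = Add(-882, Mul(11, Pow(133, -1))) = Add(-882, Mul(11, Rational(1, 133))) = Add(-882, Rational(11, 133)) = Rational(-117295, 133)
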